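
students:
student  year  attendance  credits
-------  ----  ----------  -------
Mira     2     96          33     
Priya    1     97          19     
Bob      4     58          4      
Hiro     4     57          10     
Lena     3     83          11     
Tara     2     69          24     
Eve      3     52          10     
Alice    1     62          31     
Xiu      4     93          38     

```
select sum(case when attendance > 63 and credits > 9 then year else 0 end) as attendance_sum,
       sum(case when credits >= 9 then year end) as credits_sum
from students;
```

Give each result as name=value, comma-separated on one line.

attendance_sum=12, credits_sum=20

[attendance_sum: attendance > 63 and credits > 9]
student=Mira: ✓ → 2
student=Priya: ✓ → 1
student=Bob: ✗
student=Hiro: ✗
student=Lena: ✓ → 3
student=Tara: ✓ → 2
student=Eve: ✗
student=Alice: ✗
student=Xiu: ✓ → 4
attendance_sum = 2 + 1 + 3 + 2 + 4 = 12
—
[credits_sum: credits >= 9]
student=Mira: ✓ → 2
student=Priya: ✓ → 1
student=Bob: ✗
student=Hiro: ✓ → 4
student=Lena: ✓ → 3
student=Tara: ✓ → 2
student=Eve: ✓ → 3
student=Alice: ✓ → 1
student=Xiu: ✓ → 4
credits_sum = 2 + 1 + 4 + 3 + 2 + 3 + 1 + 4 = 20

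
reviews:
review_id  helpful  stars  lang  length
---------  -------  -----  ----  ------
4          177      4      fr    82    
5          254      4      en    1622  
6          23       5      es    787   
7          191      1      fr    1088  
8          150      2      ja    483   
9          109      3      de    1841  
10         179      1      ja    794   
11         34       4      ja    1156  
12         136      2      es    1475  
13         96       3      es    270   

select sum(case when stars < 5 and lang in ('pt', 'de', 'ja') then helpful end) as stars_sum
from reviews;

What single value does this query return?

472

review_id=4: ✗
review_id=5: ✗
review_id=6: ✗
review_id=7: ✗
review_id=8: ✓ → 150
review_id=9: ✓ → 109
review_id=10: ✓ → 179
review_id=11: ✓ → 34
review_id=12: ✗
review_id=13: ✗
stars_sum = 150 + 109 + 179 + 34 = 472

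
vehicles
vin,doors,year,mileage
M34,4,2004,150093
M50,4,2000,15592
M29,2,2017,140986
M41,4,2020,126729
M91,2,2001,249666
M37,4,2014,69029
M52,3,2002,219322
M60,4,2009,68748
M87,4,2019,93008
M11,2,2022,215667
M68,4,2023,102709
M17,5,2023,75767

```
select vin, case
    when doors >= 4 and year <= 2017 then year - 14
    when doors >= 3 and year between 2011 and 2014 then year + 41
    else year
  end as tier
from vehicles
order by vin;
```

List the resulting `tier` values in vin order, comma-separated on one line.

vin=M11: ELSE → 2022
vin=M17: ELSE → 2023
vin=M29: ELSE → 2017
vin=M34: doors >= 4 and year <= 2017 → 1990
vin=M37: doors >= 4 and year <= 2017 → 2000
vin=M41: ELSE → 2020
vin=M50: doors >= 4 and year <= 2017 → 1986
vin=M52: ELSE → 2002
vin=M60: doors >= 4 and year <= 2017 → 1995
vin=M68: ELSE → 2023
vin=M87: ELSE → 2019
vin=M91: ELSE → 2001

2022, 2023, 2017, 1990, 2000, 2020, 1986, 2002, 1995, 2023, 2019, 2001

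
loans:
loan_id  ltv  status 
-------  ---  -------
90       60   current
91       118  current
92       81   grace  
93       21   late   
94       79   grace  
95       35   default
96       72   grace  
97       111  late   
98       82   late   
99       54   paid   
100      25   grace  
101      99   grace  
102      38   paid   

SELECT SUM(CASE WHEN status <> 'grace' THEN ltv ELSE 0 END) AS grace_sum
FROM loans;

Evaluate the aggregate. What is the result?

519

loan_id=90: ✓ → 60
loan_id=91: ✓ → 118
loan_id=92: ✗
loan_id=93: ✓ → 21
loan_id=94: ✗
loan_id=95: ✓ → 35
loan_id=96: ✗
loan_id=97: ✓ → 111
loan_id=98: ✓ → 82
loan_id=99: ✓ → 54
loan_id=100: ✗
loan_id=101: ✗
loan_id=102: ✓ → 38
grace_sum = 60 + 118 + 21 + 35 + 111 + 82 + 54 + 38 = 519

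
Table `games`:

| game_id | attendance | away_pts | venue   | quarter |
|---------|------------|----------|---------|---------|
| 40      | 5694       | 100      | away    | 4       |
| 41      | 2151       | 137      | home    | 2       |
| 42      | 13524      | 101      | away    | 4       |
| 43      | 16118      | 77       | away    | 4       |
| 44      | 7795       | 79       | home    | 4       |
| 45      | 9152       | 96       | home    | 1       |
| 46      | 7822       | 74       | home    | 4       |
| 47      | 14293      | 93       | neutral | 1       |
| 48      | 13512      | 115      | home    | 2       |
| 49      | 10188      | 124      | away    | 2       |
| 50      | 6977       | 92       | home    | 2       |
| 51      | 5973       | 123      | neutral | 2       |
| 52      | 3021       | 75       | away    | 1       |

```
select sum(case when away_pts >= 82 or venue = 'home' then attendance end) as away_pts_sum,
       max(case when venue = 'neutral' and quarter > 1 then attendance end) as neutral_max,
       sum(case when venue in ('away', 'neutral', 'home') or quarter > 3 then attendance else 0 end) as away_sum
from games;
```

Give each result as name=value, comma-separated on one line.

away_pts_sum=97081, neutral_max=5973, away_sum=116220

[away_pts_sum: away_pts >= 82 or venue = 'home']
game_id=40: ✓ → 5694
game_id=41: ✓ → 2151
game_id=42: ✓ → 13524
game_id=43: ✗
game_id=44: ✓ → 7795
game_id=45: ✓ → 9152
game_id=46: ✓ → 7822
game_id=47: ✓ → 14293
game_id=48: ✓ → 13512
game_id=49: ✓ → 10188
game_id=50: ✓ → 6977
game_id=51: ✓ → 5973
game_id=52: ✗
away_pts_sum = 5694 + 2151 + 13524 + 7795 + 9152 + 7822 + 14293 + 13512 + 10188 + 6977 + 5973 = 97081
—
[neutral_max: venue = 'neutral' and quarter > 1]
game_id=40: ✗
game_id=41: ✗
game_id=42: ✗
game_id=43: ✗
game_id=44: ✗
game_id=45: ✗
game_id=46: ✗
game_id=47: ✗
game_id=48: ✗
game_id=49: ✗
game_id=50: ✗
game_id=51: ✓ → 5973
game_id=52: ✗
neutral_max = MAX(5973) = 5973
—
[away_sum: venue in ('away', 'neutral', 'home') or quarter > 3]
game_id=40: ✓ → 5694
game_id=41: ✓ → 2151
game_id=42: ✓ → 13524
game_id=43: ✓ → 16118
game_id=44: ✓ → 7795
game_id=45: ✓ → 9152
game_id=46: ✓ → 7822
game_id=47: ✓ → 14293
game_id=48: ✓ → 13512
game_id=49: ✓ → 10188
game_id=50: ✓ → 6977
game_id=51: ✓ → 5973
game_id=52: ✓ → 3021
away_sum = 5694 + 2151 + 13524 + 16118 + 7795 + 9152 + 7822 + 14293 + 13512 + 10188 + 6977 + 5973 + 3021 = 116220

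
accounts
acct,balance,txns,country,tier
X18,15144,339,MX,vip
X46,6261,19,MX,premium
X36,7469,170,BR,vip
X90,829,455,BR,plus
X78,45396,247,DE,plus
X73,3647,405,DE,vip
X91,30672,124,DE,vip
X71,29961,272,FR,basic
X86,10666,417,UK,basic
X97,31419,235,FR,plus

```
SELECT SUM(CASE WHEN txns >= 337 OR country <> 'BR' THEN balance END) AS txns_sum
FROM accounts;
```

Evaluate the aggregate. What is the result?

acct=X18: ✓ → 15144
acct=X46: ✓ → 6261
acct=X36: ✗
acct=X90: ✓ → 829
acct=X78: ✓ → 45396
acct=X73: ✓ → 3647
acct=X91: ✓ → 30672
acct=X71: ✓ → 29961
acct=X86: ✓ → 10666
acct=X97: ✓ → 31419
txns_sum = 15144 + 6261 + 829 + 45396 + 3647 + 30672 + 29961 + 10666 + 31419 = 173995

173995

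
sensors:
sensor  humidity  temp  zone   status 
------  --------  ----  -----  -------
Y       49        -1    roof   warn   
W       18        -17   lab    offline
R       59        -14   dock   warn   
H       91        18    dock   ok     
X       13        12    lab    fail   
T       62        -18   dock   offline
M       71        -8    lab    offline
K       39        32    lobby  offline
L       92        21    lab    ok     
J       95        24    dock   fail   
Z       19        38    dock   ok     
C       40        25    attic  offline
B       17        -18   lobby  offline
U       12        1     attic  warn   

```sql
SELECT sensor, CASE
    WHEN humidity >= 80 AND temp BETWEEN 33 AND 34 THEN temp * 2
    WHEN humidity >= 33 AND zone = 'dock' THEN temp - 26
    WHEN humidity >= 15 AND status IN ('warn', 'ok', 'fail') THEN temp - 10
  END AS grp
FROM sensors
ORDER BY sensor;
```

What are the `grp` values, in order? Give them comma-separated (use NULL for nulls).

NULL, NULL, -8, -2, NULL, 11, NULL, -40, -44, NULL, NULL, NULL, -11, 28

sensor=B: (no match → NULL) → NULL
sensor=C: (no match → NULL) → NULL
sensor=H: humidity >= 33 AND zone = 'dock' → -8
sensor=J: humidity >= 33 AND zone = 'dock' → -2
sensor=K: (no match → NULL) → NULL
sensor=L: humidity >= 15 AND status IN ('warn', 'ok', 'fail') → 11
sensor=M: (no match → NULL) → NULL
sensor=R: humidity >= 33 AND zone = 'dock' → -40
sensor=T: humidity >= 33 AND zone = 'dock' → -44
sensor=U: (no match → NULL) → NULL
sensor=W: (no match → NULL) → NULL
sensor=X: (no match → NULL) → NULL
sensor=Y: humidity >= 15 AND status IN ('warn', 'ok', 'fail') → -11
sensor=Z: humidity >= 15 AND status IN ('warn', 'ok', 'fail') → 28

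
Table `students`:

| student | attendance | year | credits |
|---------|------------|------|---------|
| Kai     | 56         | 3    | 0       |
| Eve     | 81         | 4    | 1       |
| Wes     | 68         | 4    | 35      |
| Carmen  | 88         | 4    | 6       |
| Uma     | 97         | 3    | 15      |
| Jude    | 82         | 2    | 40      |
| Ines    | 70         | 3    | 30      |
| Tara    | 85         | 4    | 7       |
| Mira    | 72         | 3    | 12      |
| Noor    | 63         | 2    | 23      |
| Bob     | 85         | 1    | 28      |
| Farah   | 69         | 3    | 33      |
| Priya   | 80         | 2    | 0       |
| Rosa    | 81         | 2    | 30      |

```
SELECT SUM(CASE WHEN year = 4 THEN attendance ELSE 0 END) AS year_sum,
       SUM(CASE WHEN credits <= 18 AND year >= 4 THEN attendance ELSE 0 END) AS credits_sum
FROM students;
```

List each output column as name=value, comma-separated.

[year_sum: year = 4]
student=Kai: ✗
student=Eve: ✓ → 81
student=Wes: ✓ → 68
student=Carmen: ✓ → 88
student=Uma: ✗
student=Jude: ✗
student=Ines: ✗
student=Tara: ✓ → 85
student=Mira: ✗
student=Noor: ✗
student=Bob: ✗
student=Farah: ✗
student=Priya: ✗
student=Rosa: ✗
year_sum = 81 + 68 + 88 + 85 = 322
—
[credits_sum: credits <= 18 AND year >= 4]
student=Kai: ✗
student=Eve: ✓ → 81
student=Wes: ✗
student=Carmen: ✓ → 88
student=Uma: ✗
student=Jude: ✗
student=Ines: ✗
student=Tara: ✓ → 85
student=Mira: ✗
student=Noor: ✗
student=Bob: ✗
student=Farah: ✗
student=Priya: ✗
student=Rosa: ✗
credits_sum = 81 + 88 + 85 = 254

year_sum=322, credits_sum=254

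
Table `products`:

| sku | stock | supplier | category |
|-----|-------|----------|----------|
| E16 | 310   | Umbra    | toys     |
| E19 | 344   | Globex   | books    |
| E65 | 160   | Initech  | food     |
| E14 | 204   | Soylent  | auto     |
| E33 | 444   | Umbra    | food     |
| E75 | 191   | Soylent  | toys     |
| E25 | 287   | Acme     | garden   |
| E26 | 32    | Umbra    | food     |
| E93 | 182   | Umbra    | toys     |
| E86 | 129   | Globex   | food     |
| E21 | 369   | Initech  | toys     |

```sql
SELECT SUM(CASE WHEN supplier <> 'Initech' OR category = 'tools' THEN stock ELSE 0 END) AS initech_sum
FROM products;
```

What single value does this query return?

2123

sku=E16: ✓ → 310
sku=E19: ✓ → 344
sku=E65: ✗
sku=E14: ✓ → 204
sku=E33: ✓ → 444
sku=E75: ✓ → 191
sku=E25: ✓ → 287
sku=E26: ✓ → 32
sku=E93: ✓ → 182
sku=E86: ✓ → 129
sku=E21: ✗
initech_sum = 310 + 344 + 204 + 444 + 191 + 287 + 32 + 182 + 129 = 2123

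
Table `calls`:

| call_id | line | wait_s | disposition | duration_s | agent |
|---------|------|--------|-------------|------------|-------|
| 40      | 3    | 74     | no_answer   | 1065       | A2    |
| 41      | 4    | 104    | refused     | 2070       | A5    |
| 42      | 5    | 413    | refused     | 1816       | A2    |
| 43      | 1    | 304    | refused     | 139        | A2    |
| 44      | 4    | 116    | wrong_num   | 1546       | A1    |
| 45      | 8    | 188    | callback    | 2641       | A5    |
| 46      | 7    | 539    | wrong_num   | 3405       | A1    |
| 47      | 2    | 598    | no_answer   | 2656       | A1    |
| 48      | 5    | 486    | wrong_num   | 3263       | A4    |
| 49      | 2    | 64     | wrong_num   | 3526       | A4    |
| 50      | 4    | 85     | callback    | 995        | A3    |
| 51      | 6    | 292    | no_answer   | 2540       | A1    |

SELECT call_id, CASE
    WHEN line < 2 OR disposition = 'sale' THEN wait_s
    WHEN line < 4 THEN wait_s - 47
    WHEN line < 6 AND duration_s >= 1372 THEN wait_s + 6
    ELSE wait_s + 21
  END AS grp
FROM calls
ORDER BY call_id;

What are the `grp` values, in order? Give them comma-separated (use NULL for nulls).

27, 110, 419, 304, 122, 209, 560, 551, 492, 17, 106, 313

call_id=40: line < 4 → 27
call_id=41: line < 6 AND duration_s >= 1372 → 110
call_id=42: line < 6 AND duration_s >= 1372 → 419
call_id=43: line < 2 OR disposition = 'sale' → 304
call_id=44: line < 6 AND duration_s >= 1372 → 122
call_id=45: ELSE → 209
call_id=46: ELSE → 560
call_id=47: line < 4 → 551
call_id=48: line < 6 AND duration_s >= 1372 → 492
call_id=49: line < 4 → 17
call_id=50: ELSE → 106
call_id=51: ELSE → 313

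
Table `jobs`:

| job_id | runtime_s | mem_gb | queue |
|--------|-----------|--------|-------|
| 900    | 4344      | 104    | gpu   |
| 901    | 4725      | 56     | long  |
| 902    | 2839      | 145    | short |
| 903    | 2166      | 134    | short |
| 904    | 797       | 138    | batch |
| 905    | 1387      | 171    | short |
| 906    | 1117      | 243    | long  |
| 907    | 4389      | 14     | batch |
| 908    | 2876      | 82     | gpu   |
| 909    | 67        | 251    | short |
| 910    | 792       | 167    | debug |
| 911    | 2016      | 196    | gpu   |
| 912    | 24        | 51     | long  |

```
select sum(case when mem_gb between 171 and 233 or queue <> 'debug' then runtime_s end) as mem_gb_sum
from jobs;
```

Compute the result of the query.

job_id=900: ✓ → 4344
job_id=901: ✓ → 4725
job_id=902: ✓ → 2839
job_id=903: ✓ → 2166
job_id=904: ✓ → 797
job_id=905: ✓ → 1387
job_id=906: ✓ → 1117
job_id=907: ✓ → 4389
job_id=908: ✓ → 2876
job_id=909: ✓ → 67
job_id=910: ✗
job_id=911: ✓ → 2016
job_id=912: ✓ → 24
mem_gb_sum = 4344 + 4725 + 2839 + 2166 + 797 + 1387 + 1117 + 4389 + 2876 + 67 + 2016 + 24 = 26747

26747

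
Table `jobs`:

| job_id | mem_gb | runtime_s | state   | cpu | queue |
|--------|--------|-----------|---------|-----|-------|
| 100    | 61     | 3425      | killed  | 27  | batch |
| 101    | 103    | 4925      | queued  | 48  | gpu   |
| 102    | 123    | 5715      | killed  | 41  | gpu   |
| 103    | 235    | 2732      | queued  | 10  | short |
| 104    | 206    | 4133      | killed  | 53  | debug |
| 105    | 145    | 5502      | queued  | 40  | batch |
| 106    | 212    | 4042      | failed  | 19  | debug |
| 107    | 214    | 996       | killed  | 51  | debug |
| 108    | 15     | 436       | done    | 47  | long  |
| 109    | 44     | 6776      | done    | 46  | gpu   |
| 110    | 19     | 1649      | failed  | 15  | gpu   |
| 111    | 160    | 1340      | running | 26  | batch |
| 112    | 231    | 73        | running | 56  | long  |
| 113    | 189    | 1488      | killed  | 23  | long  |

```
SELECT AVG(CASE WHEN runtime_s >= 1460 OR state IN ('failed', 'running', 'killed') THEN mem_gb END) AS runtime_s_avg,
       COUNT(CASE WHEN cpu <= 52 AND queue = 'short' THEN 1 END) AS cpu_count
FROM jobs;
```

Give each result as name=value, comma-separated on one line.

[runtime_s_avg: runtime_s >= 1460 OR state IN ('failed', 'running', 'killed')]
job_id=100: ✓ → 61
job_id=101: ✓ → 103
job_id=102: ✓ → 123
job_id=103: ✓ → 235
job_id=104: ✓ → 206
job_id=105: ✓ → 145
job_id=106: ✓ → 212
job_id=107: ✓ → 214
job_id=108: ✗
job_id=109: ✓ → 44
job_id=110: ✓ → 19
job_id=111: ✓ → 160
job_id=112: ✓ → 231
job_id=113: ✓ → 189
runtime_s_avg = (61 + 103 + 123 + 235 + 206 + 145 + 212 + 214 + 44 + 19 + 160 + 231 + 189) / 13 = 149.3846153846
—
[cpu_count: cpu <= 52 AND queue = 'short']
job_id=100: ✗
job_id=101: ✗
job_id=102: ✗
job_id=103: ✓ → 1
job_id=104: ✗
job_id=105: ✗
job_id=106: ✗
job_id=107: ✗
job_id=108: ✗
job_id=109: ✗
job_id=110: ✗
job_id=111: ✗
job_id=112: ✗
job_id=113: ✗
cpu_count = COUNT(1) = 1

runtime_s_avg=149.3846153846, cpu_count=1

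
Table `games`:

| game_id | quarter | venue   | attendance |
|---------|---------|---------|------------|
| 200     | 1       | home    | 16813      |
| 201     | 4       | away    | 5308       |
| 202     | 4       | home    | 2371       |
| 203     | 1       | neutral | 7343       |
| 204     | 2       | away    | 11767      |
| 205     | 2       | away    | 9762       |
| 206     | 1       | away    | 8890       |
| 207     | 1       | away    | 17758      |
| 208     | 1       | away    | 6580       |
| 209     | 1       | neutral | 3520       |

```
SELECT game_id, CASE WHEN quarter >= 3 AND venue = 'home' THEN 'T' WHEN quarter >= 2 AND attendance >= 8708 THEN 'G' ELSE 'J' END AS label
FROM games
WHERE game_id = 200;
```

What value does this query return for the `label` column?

game_id = 200: quarter=1, venue=home, attendance=16813.
quarter >= 3 AND venue = 'home' → false
quarter >= 2 AND attendance >= 8708 → false
No prior WHEN matched → ELSE → J

J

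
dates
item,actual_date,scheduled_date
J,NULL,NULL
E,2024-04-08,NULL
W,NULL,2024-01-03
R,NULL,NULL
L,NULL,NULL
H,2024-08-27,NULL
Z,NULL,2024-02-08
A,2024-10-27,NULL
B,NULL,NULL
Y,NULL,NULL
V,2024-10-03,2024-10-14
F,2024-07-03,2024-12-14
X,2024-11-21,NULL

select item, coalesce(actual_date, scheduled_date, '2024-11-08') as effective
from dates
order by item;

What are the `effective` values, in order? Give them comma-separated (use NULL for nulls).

item=A: actual_date=2024-10-27 → 2024-10-27
item=B: actual_date=NULL, scheduled_date=NULL, → literal 2024-11-08 → 2024-11-08
item=E: actual_date=2024-04-08 → 2024-04-08
item=F: actual_date=2024-07-03 → 2024-07-03
item=H: actual_date=2024-08-27 → 2024-08-27
item=J: actual_date=NULL, scheduled_date=NULL, → literal 2024-11-08 → 2024-11-08
item=L: actual_date=NULL, scheduled_date=NULL, → literal 2024-11-08 → 2024-11-08
item=R: actual_date=NULL, scheduled_date=NULL, → literal 2024-11-08 → 2024-11-08
item=V: actual_date=2024-10-03 → 2024-10-03
item=W: actual_date=NULL, scheduled_date=2024-01-03 → 2024-01-03
item=X: actual_date=2024-11-21 → 2024-11-21
item=Y: actual_date=NULL, scheduled_date=NULL, → literal 2024-11-08 → 2024-11-08
item=Z: actual_date=NULL, scheduled_date=2024-02-08 → 2024-02-08

2024-10-27, 2024-11-08, 2024-04-08, 2024-07-03, 2024-08-27, 2024-11-08, 2024-11-08, 2024-11-08, 2024-10-03, 2024-01-03, 2024-11-21, 2024-11-08, 2024-02-08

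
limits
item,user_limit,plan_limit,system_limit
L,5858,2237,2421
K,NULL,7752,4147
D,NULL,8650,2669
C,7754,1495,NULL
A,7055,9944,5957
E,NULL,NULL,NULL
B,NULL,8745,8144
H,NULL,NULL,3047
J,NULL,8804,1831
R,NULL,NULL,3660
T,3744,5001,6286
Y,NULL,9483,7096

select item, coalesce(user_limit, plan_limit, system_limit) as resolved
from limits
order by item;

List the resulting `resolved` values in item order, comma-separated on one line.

item=A: user_limit=7055 → 7055
item=B: user_limit=NULL, plan_limit=8745 → 8745
item=C: user_limit=7754 → 7754
item=D: user_limit=NULL, plan_limit=8650 → 8650
item=E: user_limit=NULL, plan_limit=NULL, system_limit=NULL (all NULL) → NULL
item=H: user_limit=NULL, plan_limit=NULL, system_limit=3047 → 3047
item=J: user_limit=NULL, plan_limit=8804 → 8804
item=K: user_limit=NULL, plan_limit=7752 → 7752
item=L: user_limit=5858 → 5858
item=R: user_limit=NULL, plan_limit=NULL, system_limit=3660 → 3660
item=T: user_limit=3744 → 3744
item=Y: user_limit=NULL, plan_limit=9483 → 9483

7055, 8745, 7754, 8650, NULL, 3047, 8804, 7752, 5858, 3660, 3744, 9483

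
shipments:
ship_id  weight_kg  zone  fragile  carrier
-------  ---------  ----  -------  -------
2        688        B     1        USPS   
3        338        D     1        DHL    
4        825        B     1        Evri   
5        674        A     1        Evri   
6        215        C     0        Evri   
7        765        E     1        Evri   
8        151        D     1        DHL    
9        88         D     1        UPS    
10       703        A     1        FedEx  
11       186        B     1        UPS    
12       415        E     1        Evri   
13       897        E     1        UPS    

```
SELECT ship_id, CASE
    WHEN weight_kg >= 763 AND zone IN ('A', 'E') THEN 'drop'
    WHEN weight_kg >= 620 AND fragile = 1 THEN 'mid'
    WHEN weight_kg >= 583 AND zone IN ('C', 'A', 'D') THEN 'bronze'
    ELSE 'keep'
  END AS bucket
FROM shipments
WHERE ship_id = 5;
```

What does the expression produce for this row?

mid

ship_id = 5: weight_kg=674, zone=A, fragile=1, carrier=Evri.
weight_kg >= 763 AND zone IN ('A', 'E') → false
weight_kg >= 620 AND fragile = 1 → true → mid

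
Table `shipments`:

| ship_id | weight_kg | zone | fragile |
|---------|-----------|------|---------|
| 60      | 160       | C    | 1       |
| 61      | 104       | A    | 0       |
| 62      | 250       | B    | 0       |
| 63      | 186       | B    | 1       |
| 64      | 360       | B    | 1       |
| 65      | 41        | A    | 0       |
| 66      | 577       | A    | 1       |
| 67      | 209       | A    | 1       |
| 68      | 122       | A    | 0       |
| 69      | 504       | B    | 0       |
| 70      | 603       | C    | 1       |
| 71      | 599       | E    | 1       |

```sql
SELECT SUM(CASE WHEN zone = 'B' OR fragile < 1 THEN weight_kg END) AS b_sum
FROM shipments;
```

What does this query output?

1567

ship_id=60: ✗
ship_id=61: ✓ → 104
ship_id=62: ✓ → 250
ship_id=63: ✓ → 186
ship_id=64: ✓ → 360
ship_id=65: ✓ → 41
ship_id=66: ✗
ship_id=67: ✗
ship_id=68: ✓ → 122
ship_id=69: ✓ → 504
ship_id=70: ✗
ship_id=71: ✗
b_sum = 104 + 250 + 186 + 360 + 41 + 122 + 504 = 1567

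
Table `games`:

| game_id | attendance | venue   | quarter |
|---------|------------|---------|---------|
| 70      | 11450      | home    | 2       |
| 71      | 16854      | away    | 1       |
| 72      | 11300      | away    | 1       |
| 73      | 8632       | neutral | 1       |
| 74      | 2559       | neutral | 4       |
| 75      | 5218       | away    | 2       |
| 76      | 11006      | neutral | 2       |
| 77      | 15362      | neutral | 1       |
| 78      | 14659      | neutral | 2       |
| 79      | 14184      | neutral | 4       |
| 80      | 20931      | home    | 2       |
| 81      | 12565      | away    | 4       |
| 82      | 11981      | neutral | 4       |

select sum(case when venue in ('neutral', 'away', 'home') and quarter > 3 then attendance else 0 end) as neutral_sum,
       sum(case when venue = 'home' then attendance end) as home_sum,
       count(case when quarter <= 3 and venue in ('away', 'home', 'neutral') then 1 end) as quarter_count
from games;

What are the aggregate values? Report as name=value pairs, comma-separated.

[neutral_sum: venue in ('neutral', 'away', 'home') and quarter > 3]
game_id=70: ✗
game_id=71: ✗
game_id=72: ✗
game_id=73: ✗
game_id=74: ✓ → 2559
game_id=75: ✗
game_id=76: ✗
game_id=77: ✗
game_id=78: ✗
game_id=79: ✓ → 14184
game_id=80: ✗
game_id=81: ✓ → 12565
game_id=82: ✓ → 11981
neutral_sum = 2559 + 14184 + 12565 + 11981 = 41289
—
[home_sum: venue = 'home']
game_id=70: ✓ → 11450
game_id=71: ✗
game_id=72: ✗
game_id=73: ✗
game_id=74: ✗
game_id=75: ✗
game_id=76: ✗
game_id=77: ✗
game_id=78: ✗
game_id=79: ✗
game_id=80: ✓ → 20931
game_id=81: ✗
game_id=82: ✗
home_sum = 11450 + 20931 = 32381
—
[quarter_count: quarter <= 3 and venue in ('away', 'home', 'neutral')]
game_id=70: ✓ → 1
game_id=71: ✓ → 1
game_id=72: ✓ → 1
game_id=73: ✓ → 1
game_id=74: ✗
game_id=75: ✓ → 1
game_id=76: ✓ → 1
game_id=77: ✓ → 1
game_id=78: ✓ → 1
game_id=79: ✗
game_id=80: ✓ → 1
game_id=81: ✗
game_id=82: ✗
quarter_count = COUNT(1, 1, 1, 1, 1, 1, 1, 1, 1) = 9

neutral_sum=41289, home_sum=32381, quarter_count=9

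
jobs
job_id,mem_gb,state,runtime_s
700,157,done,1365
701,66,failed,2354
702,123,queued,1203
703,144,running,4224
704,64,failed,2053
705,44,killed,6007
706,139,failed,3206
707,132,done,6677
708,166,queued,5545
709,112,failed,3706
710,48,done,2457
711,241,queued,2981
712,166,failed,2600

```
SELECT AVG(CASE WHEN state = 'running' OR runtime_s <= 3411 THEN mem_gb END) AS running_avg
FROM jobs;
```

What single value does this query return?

127.5555555556

job_id=700: ✓ → 157
job_id=701: ✓ → 66
job_id=702: ✓ → 123
job_id=703: ✓ → 144
job_id=704: ✓ → 64
job_id=705: ✗
job_id=706: ✓ → 139
job_id=707: ✗
job_id=708: ✗
job_id=709: ✗
job_id=710: ✓ → 48
job_id=711: ✓ → 241
job_id=712: ✓ → 166
running_avg = (157 + 66 + 123 + 144 + 64 + 139 + 48 + 241 + 166) / 9 = 127.5555555556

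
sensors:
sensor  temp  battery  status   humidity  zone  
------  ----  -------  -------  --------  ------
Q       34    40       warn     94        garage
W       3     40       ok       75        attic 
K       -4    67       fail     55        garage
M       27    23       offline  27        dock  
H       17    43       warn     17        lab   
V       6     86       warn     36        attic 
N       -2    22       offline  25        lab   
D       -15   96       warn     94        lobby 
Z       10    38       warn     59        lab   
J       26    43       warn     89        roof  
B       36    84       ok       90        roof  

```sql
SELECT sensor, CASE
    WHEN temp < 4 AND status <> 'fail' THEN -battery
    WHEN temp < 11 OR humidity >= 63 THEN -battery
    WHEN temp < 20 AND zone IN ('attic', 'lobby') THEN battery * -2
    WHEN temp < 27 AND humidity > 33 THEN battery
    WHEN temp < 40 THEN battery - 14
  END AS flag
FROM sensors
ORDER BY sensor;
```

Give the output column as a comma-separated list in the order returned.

-84, -96, 29, -43, -67, 9, -22, -40, -86, -40, -38

sensor=B: temp < 11 OR humidity >= 63 → -84
sensor=D: temp < 4 AND status <> 'fail' → -96
sensor=H: temp < 40 → 29
sensor=J: temp < 11 OR humidity >= 63 → -43
sensor=K: temp < 11 OR humidity >= 63 → -67
sensor=M: temp < 40 → 9
sensor=N: temp < 4 AND status <> 'fail' → -22
sensor=Q: temp < 11 OR humidity >= 63 → -40
sensor=V: temp < 11 OR humidity >= 63 → -86
sensor=W: temp < 4 AND status <> 'fail' → -40
sensor=Z: temp < 11 OR humidity >= 63 → -38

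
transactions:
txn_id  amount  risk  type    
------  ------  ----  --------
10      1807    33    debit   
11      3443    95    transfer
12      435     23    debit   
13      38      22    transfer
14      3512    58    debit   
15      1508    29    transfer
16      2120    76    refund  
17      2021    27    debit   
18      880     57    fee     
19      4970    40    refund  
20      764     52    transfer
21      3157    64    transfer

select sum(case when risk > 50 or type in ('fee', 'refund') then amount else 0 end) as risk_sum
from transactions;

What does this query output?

18846

txn_id=10: ✗
txn_id=11: ✓ → 3443
txn_id=12: ✗
txn_id=13: ✗
txn_id=14: ✓ → 3512
txn_id=15: ✗
txn_id=16: ✓ → 2120
txn_id=17: ✗
txn_id=18: ✓ → 880
txn_id=19: ✓ → 4970
txn_id=20: ✓ → 764
txn_id=21: ✓ → 3157
risk_sum = 3443 + 3512 + 2120 + 880 + 4970 + 764 + 3157 = 18846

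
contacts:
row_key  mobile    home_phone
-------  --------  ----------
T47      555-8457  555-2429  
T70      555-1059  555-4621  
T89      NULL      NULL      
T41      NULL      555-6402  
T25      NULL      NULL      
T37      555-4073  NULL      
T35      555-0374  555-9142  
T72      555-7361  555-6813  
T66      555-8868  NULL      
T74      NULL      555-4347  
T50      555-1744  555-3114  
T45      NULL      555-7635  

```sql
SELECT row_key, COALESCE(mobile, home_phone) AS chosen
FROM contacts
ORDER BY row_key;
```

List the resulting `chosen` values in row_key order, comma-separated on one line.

NULL, 555-0374, 555-4073, 555-6402, 555-7635, 555-8457, 555-1744, 555-8868, 555-1059, 555-7361, 555-4347, NULL

row_key=T25: mobile=NULL, home_phone=NULL (all NULL) → NULL
row_key=T35: mobile=555-0374 → 555-0374
row_key=T37: mobile=555-4073 → 555-4073
row_key=T41: mobile=NULL, home_phone=555-6402 → 555-6402
row_key=T45: mobile=NULL, home_phone=555-7635 → 555-7635
row_key=T47: mobile=555-8457 → 555-8457
row_key=T50: mobile=555-1744 → 555-1744
row_key=T66: mobile=555-8868 → 555-8868
row_key=T70: mobile=555-1059 → 555-1059
row_key=T72: mobile=555-7361 → 555-7361
row_key=T74: mobile=NULL, home_phone=555-4347 → 555-4347
row_key=T89: mobile=NULL, home_phone=NULL (all NULL) → NULL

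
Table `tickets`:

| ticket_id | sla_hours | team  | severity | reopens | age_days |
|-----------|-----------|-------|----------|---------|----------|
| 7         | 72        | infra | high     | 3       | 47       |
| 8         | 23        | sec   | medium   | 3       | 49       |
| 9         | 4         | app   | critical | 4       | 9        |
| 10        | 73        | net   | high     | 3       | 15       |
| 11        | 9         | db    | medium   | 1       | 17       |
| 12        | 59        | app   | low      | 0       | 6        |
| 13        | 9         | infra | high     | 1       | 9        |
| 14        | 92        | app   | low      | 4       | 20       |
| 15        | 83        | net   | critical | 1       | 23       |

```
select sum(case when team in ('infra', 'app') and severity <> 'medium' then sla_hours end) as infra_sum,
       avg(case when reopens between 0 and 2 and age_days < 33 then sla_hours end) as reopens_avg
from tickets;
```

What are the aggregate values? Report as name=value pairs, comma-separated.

[infra_sum: team in ('infra', 'app') and severity <> 'medium']
ticket_id=7: ✓ → 72
ticket_id=8: ✗
ticket_id=9: ✓ → 4
ticket_id=10: ✗
ticket_id=11: ✗
ticket_id=12: ✓ → 59
ticket_id=13: ✓ → 9
ticket_id=14: ✓ → 92
ticket_id=15: ✗
infra_sum = 72 + 4 + 59 + 9 + 92 = 236
—
[reopens_avg: reopens between 0 and 2 and age_days < 33]
ticket_id=7: ✗
ticket_id=8: ✗
ticket_id=9: ✗
ticket_id=10: ✗
ticket_id=11: ✓ → 9
ticket_id=12: ✓ → 59
ticket_id=13: ✓ → 9
ticket_id=14: ✗
ticket_id=15: ✓ → 83
reopens_avg = (9 + 59 + 9 + 83) / 4 = 40

infra_sum=236, reopens_avg=40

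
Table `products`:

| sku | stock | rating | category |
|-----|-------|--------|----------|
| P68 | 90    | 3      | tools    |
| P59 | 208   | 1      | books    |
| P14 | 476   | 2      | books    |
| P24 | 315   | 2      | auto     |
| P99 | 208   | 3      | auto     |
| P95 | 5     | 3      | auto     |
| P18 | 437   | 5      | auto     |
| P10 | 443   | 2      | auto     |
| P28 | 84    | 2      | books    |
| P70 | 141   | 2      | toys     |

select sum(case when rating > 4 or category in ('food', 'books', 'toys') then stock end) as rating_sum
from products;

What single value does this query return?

sku=P68: ✗
sku=P59: ✓ → 208
sku=P14: ✓ → 476
sku=P24: ✗
sku=P99: ✗
sku=P95: ✗
sku=P18: ✓ → 437
sku=P10: ✗
sku=P28: ✓ → 84
sku=P70: ✓ → 141
rating_sum = 208 + 476 + 437 + 84 + 141 = 1346

1346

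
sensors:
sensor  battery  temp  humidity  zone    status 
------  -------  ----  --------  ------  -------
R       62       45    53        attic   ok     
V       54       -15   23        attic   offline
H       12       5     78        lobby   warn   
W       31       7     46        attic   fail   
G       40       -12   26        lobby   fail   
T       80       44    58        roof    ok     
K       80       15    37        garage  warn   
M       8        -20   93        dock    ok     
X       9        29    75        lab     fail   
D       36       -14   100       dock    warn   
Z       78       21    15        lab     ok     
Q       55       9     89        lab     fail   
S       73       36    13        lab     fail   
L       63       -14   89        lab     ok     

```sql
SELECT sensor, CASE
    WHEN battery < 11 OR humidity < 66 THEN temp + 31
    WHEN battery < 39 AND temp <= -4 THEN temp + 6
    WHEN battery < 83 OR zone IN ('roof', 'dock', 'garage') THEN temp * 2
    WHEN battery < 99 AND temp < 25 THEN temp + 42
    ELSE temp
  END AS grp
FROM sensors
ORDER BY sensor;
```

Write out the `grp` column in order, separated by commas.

sensor=D: battery < 39 AND temp <= -4 → -8
sensor=G: battery < 11 OR humidity < 66 → 19
sensor=H: battery < 83 OR zone IN ('roof', 'dock', 'garage') → 10
sensor=K: battery < 11 OR humidity < 66 → 46
sensor=L: battery < 83 OR zone IN ('roof', 'dock', 'garage') → -28
sensor=M: battery < 11 OR humidity < 66 → 11
sensor=Q: battery < 83 OR zone IN ('roof', 'dock', 'garage') → 18
sensor=R: battery < 11 OR humidity < 66 → 76
sensor=S: battery < 11 OR humidity < 66 → 67
sensor=T: battery < 11 OR humidity < 66 → 75
sensor=V: battery < 11 OR humidity < 66 → 16
sensor=W: battery < 11 OR humidity < 66 → 38
sensor=X: battery < 11 OR humidity < 66 → 60
sensor=Z: battery < 11 OR humidity < 66 → 52

-8, 19, 10, 46, -28, 11, 18, 76, 67, 75, 16, 38, 60, 52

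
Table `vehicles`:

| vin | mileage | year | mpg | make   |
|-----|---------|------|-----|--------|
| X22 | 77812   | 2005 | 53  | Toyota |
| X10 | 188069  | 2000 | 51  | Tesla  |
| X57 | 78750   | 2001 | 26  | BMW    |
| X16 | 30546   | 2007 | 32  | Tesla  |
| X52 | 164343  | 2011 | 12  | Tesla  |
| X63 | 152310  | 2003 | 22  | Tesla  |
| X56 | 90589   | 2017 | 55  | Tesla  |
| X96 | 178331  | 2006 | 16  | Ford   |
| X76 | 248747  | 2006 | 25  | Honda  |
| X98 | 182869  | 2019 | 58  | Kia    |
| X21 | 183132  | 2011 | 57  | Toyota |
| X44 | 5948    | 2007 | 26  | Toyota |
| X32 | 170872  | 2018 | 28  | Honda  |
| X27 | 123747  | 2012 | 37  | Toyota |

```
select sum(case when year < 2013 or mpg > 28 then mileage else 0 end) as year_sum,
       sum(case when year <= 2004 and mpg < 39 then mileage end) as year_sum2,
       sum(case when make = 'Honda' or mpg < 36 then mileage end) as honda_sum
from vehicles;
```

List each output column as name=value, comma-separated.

year_sum=1705193, year_sum2=231060, honda_sum=1029847

[year_sum: year < 2013 or mpg > 28]
vin=X22: ✓ → 77812
vin=X10: ✓ → 188069
vin=X57: ✓ → 78750
vin=X16: ✓ → 30546
vin=X52: ✓ → 164343
vin=X63: ✓ → 152310
vin=X56: ✓ → 90589
vin=X96: ✓ → 178331
vin=X76: ✓ → 248747
vin=X98: ✓ → 182869
vin=X21: ✓ → 183132
vin=X44: ✓ → 5948
vin=X32: ✗
vin=X27: ✓ → 123747
year_sum = 77812 + 188069 + 78750 + 30546 + 164343 + 152310 + 90589 + 178331 + 248747 + 182869 + 183132 + 5948 + 123747 = 1705193
—
[year_sum2: year <= 2004 and mpg < 39]
vin=X22: ✗
vin=X10: ✗
vin=X57: ✓ → 78750
vin=X16: ✗
vin=X52: ✗
vin=X63: ✓ → 152310
vin=X56: ✗
vin=X96: ✗
vin=X76: ✗
vin=X98: ✗
vin=X21: ✗
vin=X44: ✗
vin=X32: ✗
vin=X27: ✗
year_sum2 = 78750 + 152310 = 231060
—
[honda_sum: make = 'Honda' or mpg < 36]
vin=X22: ✗
vin=X10: ✗
vin=X57: ✓ → 78750
vin=X16: ✓ → 30546
vin=X52: ✓ → 164343
vin=X63: ✓ → 152310
vin=X56: ✗
vin=X96: ✓ → 178331
vin=X76: ✓ → 248747
vin=X98: ✗
vin=X21: ✗
vin=X44: ✓ → 5948
vin=X32: ✓ → 170872
vin=X27: ✗
honda_sum = 78750 + 30546 + 164343 + 152310 + 178331 + 248747 + 5948 + 170872 = 1029847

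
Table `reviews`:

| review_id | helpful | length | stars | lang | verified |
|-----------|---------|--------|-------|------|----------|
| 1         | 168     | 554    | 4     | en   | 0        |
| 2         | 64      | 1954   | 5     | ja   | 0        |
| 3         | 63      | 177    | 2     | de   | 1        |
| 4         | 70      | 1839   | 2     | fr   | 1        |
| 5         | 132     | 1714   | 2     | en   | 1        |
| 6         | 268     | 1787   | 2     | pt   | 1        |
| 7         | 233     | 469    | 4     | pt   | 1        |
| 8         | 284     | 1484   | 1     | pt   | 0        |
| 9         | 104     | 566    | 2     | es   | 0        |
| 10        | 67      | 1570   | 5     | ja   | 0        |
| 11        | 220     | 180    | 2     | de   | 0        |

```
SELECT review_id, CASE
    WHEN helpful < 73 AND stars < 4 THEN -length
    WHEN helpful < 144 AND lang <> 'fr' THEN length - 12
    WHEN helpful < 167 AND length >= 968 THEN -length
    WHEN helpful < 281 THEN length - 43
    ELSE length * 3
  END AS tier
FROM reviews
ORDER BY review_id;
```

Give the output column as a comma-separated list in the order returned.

511, 1942, -177, -1839, 1702, 1744, 426, 4452, 554, 1558, 137

review_id=1: helpful < 281 → 511
review_id=2: helpful < 144 AND lang <> 'fr' → 1942
review_id=3: helpful < 73 AND stars < 4 → -177
review_id=4: helpful < 73 AND stars < 4 → -1839
review_id=5: helpful < 144 AND lang <> 'fr' → 1702
review_id=6: helpful < 281 → 1744
review_id=7: helpful < 281 → 426
review_id=8: ELSE → 4452
review_id=9: helpful < 144 AND lang <> 'fr' → 554
review_id=10: helpful < 144 AND lang <> 'fr' → 1558
review_id=11: helpful < 281 → 137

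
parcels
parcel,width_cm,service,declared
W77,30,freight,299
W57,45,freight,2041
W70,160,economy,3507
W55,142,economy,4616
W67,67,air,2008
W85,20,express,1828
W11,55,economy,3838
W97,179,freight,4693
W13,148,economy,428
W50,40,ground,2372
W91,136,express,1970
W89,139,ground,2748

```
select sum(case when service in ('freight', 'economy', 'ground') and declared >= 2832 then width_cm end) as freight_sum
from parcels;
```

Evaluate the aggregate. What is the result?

536

parcel=W77: ✗
parcel=W57: ✗
parcel=W70: ✓ → 160
parcel=W55: ✓ → 142
parcel=W67: ✗
parcel=W85: ✗
parcel=W11: ✓ → 55
parcel=W97: ✓ → 179
parcel=W13: ✗
parcel=W50: ✗
parcel=W91: ✗
parcel=W89: ✗
freight_sum = 160 + 142 + 55 + 179 = 536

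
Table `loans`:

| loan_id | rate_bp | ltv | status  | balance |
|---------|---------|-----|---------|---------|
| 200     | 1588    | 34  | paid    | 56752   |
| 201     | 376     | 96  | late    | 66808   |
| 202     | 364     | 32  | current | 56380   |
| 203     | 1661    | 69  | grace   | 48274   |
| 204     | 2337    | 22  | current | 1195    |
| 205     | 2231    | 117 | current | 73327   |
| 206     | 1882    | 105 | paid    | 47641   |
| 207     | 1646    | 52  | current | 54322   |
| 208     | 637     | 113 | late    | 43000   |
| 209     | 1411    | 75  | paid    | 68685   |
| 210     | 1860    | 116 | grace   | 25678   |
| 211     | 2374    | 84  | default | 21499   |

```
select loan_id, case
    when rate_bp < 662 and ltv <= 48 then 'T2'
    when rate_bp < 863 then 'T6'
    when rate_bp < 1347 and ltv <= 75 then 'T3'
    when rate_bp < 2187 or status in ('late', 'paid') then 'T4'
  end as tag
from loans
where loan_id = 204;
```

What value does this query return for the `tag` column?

NULL

loan_id = 204: rate_bp=2337, ltv=22, status=current, balance=1195.
rate_bp < 662 and ltv <= 48 → false
rate_bp < 863 → false
rate_bp < 1347 and ltv <= 75 → false
rate_bp < 2187 or status in ('late', 'paid') → false
No WHEN matched and there is no ELSE, so the CASE yields NULL.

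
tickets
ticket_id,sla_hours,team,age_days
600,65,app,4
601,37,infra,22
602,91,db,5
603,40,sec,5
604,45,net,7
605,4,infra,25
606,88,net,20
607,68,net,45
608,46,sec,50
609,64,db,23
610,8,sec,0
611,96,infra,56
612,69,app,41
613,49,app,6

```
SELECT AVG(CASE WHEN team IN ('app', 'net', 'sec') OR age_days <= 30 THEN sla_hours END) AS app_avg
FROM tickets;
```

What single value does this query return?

ticket_id=600: ✓ → 65
ticket_id=601: ✓ → 37
ticket_id=602: ✓ → 91
ticket_id=603: ✓ → 40
ticket_id=604: ✓ → 45
ticket_id=605: ✓ → 4
ticket_id=606: ✓ → 88
ticket_id=607: ✓ → 68
ticket_id=608: ✓ → 46
ticket_id=609: ✓ → 64
ticket_id=610: ✓ → 8
ticket_id=611: ✗
ticket_id=612: ✓ → 69
ticket_id=613: ✓ → 49
app_avg = (65 + 37 + 91 + 40 + 45 + 4 + 88 + 68 + 46 + 64 + 8 + 69 + 49) / 13 = 51.8461538462

51.8461538462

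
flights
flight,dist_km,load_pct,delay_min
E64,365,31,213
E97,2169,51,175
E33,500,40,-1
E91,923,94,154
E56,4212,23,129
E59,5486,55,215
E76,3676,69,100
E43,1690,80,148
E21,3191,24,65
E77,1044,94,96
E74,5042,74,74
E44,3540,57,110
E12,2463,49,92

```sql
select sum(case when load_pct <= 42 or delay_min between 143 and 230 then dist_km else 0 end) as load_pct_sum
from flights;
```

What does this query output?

18536

flight=E64: ✓ → 365
flight=E97: ✓ → 2169
flight=E33: ✓ → 500
flight=E91: ✓ → 923
flight=E56: ✓ → 4212
flight=E59: ✓ → 5486
flight=E76: ✗
flight=E43: ✓ → 1690
flight=E21: ✓ → 3191
flight=E77: ✗
flight=E74: ✗
flight=E44: ✗
flight=E12: ✗
load_pct_sum = 365 + 2169 + 500 + 923 + 4212 + 5486 + 1690 + 3191 = 18536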